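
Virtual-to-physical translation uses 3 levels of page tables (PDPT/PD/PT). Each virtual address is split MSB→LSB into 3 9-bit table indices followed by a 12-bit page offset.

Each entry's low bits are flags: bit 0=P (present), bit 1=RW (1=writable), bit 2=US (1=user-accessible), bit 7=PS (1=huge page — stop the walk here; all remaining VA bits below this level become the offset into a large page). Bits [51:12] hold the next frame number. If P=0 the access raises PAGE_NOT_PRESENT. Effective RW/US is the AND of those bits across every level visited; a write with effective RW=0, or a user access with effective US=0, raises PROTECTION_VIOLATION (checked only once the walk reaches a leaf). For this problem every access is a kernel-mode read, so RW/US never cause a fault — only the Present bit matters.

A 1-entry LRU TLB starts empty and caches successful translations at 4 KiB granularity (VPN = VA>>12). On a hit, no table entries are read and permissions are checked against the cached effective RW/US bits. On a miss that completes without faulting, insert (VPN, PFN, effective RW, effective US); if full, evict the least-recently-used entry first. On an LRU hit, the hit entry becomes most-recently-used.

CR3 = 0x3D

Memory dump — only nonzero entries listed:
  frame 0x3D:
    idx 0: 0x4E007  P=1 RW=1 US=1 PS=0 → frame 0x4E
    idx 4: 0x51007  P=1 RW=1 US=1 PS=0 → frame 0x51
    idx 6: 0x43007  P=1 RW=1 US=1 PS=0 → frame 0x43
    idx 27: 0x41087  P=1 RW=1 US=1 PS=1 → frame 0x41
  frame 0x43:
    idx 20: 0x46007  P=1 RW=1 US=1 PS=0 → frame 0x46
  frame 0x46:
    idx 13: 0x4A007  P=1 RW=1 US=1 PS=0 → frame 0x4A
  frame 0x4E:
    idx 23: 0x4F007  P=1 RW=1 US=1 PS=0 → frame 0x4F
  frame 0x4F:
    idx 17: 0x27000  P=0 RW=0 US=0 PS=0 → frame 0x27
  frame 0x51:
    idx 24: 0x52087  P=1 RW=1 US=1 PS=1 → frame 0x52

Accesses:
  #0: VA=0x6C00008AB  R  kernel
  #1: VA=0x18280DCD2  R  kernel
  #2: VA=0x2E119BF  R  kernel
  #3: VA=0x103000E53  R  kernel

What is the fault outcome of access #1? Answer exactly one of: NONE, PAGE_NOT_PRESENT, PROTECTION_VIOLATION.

Trace:
#0 VA=0x6C00008AB (r,kernel):
  L0 @0x3D[27] → 0x41087  P=1,RW=1,US=1,PS=1
  → PA=0x418AB (huge @L0)  (1 entries read)
#1 VA=0x18280DCD2 (r,kernel):
  L0 @0x3D[6] → 0x43007  P=1,RW=1,US=1,PS=0
  L1 @0x43[20] → 0x46007  P=1,RW=1,US=1,PS=0
  L2 @0x46[13] → 0x4A007  P=1,RW=1,US=1,PS=0
  → PA=0x4ACD2  (3 entries read)
#2 VA=0x2E119BF (r,kernel):
  L0 @0x3D[0] → 0x4E007  P=1,RW=1,US=1,PS=0
  L1 @0x4E[23] → 0x4F007  P=1,RW=1,US=1,PS=0
  L2 @0x4F[17] → 0x27000  P=0,RW=0,US=0,PS=0
  ✗ PAGE_NOT_PRESENT  [3 reads]
#3 VA=0x103000E53 (r,kernel):
  L0 @0x3D[4] → 0x51007  P=1,RW=1,US=1,PS=0
  L1 @0x51[24] → 0x52087  P=1,RW=1,US=1,PS=1
  → PA=0x52E53 (huge @L1)  (2 entries read)

Access #1 fault: NONE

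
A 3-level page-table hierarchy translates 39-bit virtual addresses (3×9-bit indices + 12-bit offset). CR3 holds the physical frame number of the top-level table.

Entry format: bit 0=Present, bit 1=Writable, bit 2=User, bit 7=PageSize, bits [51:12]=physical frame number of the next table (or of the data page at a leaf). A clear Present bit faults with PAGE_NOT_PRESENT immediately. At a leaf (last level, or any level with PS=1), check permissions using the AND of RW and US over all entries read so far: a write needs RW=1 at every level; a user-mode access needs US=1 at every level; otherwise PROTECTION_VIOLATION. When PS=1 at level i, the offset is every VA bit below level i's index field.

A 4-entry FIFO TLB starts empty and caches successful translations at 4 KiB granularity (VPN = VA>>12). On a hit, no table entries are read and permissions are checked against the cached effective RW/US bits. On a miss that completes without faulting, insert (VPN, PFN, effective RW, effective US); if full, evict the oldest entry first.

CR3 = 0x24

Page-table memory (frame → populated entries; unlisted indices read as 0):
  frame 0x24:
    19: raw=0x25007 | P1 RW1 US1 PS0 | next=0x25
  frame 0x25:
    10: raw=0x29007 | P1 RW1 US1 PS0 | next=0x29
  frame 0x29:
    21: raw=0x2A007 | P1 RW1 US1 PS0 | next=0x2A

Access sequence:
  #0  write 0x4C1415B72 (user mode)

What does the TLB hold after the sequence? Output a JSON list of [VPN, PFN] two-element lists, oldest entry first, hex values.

Per-access translation:
#0 VA=0x4C1415B72 (w,user):
  lvl0: tbl 0x24, slot 19 ⇒ 0x25007 (P1/RW1/US1/PS0)
  lvl1: tbl 0x25, slot 10 ⇒ 0x29007 (P1/RW1/US1/PS0)
  lvl2: tbl 0x29, slot 21 ⇒ 0x2A007 (P1/RW1/US1/PS0)
  → PA=0x2AB72  (3 entries read)

TLB: [["0x4C1415", "0x2A"]]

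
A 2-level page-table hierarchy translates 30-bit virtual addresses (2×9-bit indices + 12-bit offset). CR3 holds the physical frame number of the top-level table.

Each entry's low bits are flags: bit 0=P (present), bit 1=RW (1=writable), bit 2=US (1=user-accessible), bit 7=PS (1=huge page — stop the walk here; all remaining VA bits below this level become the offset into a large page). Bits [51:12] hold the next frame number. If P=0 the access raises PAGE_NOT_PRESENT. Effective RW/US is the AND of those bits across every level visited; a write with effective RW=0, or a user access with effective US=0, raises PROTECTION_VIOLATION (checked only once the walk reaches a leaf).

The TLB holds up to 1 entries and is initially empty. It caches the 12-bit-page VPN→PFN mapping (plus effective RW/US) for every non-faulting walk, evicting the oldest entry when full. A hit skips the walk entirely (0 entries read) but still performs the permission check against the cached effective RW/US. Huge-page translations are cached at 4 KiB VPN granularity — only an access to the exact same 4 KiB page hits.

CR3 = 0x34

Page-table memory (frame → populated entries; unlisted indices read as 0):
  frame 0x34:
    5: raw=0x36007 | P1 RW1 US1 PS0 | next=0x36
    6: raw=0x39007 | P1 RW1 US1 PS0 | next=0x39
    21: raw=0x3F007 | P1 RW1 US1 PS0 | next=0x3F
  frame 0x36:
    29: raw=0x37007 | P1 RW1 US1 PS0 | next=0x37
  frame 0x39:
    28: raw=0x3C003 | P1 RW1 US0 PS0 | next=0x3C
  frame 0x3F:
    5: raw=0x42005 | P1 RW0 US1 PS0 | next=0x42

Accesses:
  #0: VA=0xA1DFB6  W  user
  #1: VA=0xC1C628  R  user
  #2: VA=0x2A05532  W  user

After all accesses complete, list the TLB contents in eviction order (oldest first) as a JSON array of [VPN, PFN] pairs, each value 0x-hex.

Per-access translation:
#0 VA=0xA1DFB6 (w,user):
  L0: frame=0x34 idx=5 entry=0x36007 [P=1 RW=1 US=1 PS=0]
  L1: frame=0x36 idx=29 entry=0x37007 [P=1 RW=1 US=1 PS=0]
  ✓ 0x37FB6  — 2 lookups
#1 VA=0xC1C628 (r,user):
  L0: frame=0x34 idx=6 entry=0x39007 [P=1 RW=1 US=1 PS=0]
  L1: frame=0x39 idx=28 entry=0x3C003 [P=1 RW=1 US=0 PS=0]
  ⇒ fault: PROTECTION_VIOLATION  — 2 lookups
#2 VA=0x2A05532 (w,user):
  L0: frame=0x34 idx=21 entry=0x3F007 [P=1 RW=1 US=1 PS=0]
  L1: frame=0x3F idx=5 entry=0x42005 [P=1 RW=0 US=1 PS=0]
  ⇒ fault: PROTECTION_VIOLATION  — 2 lookups

TLB: [["0xA1D", "0x37"]]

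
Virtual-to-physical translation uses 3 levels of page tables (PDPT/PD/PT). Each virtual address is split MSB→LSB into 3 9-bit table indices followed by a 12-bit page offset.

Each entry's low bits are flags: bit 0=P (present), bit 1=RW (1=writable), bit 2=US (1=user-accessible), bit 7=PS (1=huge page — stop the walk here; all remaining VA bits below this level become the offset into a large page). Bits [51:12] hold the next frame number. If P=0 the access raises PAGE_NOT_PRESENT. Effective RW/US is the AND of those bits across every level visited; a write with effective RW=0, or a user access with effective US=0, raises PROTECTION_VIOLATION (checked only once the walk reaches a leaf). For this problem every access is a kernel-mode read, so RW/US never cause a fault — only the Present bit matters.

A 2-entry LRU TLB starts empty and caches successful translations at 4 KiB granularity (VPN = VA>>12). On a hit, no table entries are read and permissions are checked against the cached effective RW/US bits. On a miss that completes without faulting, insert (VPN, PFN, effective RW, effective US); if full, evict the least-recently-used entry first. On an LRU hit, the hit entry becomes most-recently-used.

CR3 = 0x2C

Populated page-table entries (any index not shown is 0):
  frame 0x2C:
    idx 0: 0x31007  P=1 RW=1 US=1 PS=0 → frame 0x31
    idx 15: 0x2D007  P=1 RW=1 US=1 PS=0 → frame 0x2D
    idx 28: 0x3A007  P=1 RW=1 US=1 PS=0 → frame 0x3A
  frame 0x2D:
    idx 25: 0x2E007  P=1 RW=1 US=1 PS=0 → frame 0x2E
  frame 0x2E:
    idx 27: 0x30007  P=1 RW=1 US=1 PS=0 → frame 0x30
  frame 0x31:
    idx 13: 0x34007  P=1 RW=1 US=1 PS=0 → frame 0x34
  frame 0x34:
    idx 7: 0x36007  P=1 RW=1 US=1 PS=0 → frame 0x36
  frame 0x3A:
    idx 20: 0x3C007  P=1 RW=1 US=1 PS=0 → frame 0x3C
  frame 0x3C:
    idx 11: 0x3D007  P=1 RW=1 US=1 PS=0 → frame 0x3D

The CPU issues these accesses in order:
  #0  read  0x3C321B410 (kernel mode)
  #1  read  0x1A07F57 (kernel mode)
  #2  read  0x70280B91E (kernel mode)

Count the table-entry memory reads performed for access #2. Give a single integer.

Per-access translation:
#0 VA=0x3C321B410 (r,kernel):
  [0] read 0x2C idx=15: raw=0x2D007 flags P=1 W=1 U=1 S=0
  [1] read 0x2D idx=25: raw=0x2E007 flags P=1 W=1 U=1 S=0
  [2] read 0x2E idx=27: raw=0x30007 flags P=1 W=1 U=1 S=0
  → PA=0x30410  (3 entries read)
#1 VA=0x1A07F57 (r,kernel):
  [0] read 0x2C idx=0: raw=0x31007 flags P=1 W=1 U=1 S=0
  [1] read 0x31 idx=13: raw=0x34007 flags P=1 W=1 U=1 S=0
  [2] read 0x34 idx=7: raw=0x36007 flags P=1 W=1 U=1 S=0
  → PA=0x36F57  (3 entries read)
#2 VA=0x70280B91E (r,kernel):
  [0] read 0x2C idx=28: raw=0x3A007 flags P=1 W=1 U=1 S=0
  [1] read 0x3A idx=20: raw=0x3C007 flags P=1 W=1 U=1 S=0
  [2] read 0x3C idx=11: raw=0x3D007 flags P=1 W=1 U=1 S=0
  → PA=0x3D91E  (3 entries read)

Entries read for #2: 3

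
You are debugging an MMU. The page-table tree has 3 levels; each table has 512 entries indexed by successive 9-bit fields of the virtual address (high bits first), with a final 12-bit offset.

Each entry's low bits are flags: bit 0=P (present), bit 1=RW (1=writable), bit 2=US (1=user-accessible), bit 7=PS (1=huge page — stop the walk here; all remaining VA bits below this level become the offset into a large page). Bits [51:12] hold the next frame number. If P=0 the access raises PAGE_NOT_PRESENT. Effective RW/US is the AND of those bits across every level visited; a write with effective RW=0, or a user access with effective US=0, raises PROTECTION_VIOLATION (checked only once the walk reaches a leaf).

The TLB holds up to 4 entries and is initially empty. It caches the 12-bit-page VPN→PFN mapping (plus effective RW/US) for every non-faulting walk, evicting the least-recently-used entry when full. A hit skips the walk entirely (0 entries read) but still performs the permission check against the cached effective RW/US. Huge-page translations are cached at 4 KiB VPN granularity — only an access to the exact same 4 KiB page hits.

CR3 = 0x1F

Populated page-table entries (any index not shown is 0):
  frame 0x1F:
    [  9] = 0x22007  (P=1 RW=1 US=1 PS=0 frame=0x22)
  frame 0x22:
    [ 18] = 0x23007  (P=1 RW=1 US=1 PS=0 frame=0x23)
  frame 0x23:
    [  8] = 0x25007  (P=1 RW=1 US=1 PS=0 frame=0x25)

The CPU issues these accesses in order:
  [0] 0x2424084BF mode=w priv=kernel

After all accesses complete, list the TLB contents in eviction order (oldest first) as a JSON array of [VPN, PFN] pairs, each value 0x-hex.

Trace:
#0 VA=0x2424084BF (w,kernel):
  L0: frame=0x1F idx=9 entry=0x22007 [P=1 RW=1 US=1 PS=0]
  L1: frame=0x22 idx=18 entry=0x23007 [P=1 RW=1 US=1 PS=0]
  L2: frame=0x23 idx=8 entry=0x25007 [P=1 RW=1 US=1 PS=0]
  → PA=0x254BF  (3 entries read)

TLB: [["0x242408", "0x25"]]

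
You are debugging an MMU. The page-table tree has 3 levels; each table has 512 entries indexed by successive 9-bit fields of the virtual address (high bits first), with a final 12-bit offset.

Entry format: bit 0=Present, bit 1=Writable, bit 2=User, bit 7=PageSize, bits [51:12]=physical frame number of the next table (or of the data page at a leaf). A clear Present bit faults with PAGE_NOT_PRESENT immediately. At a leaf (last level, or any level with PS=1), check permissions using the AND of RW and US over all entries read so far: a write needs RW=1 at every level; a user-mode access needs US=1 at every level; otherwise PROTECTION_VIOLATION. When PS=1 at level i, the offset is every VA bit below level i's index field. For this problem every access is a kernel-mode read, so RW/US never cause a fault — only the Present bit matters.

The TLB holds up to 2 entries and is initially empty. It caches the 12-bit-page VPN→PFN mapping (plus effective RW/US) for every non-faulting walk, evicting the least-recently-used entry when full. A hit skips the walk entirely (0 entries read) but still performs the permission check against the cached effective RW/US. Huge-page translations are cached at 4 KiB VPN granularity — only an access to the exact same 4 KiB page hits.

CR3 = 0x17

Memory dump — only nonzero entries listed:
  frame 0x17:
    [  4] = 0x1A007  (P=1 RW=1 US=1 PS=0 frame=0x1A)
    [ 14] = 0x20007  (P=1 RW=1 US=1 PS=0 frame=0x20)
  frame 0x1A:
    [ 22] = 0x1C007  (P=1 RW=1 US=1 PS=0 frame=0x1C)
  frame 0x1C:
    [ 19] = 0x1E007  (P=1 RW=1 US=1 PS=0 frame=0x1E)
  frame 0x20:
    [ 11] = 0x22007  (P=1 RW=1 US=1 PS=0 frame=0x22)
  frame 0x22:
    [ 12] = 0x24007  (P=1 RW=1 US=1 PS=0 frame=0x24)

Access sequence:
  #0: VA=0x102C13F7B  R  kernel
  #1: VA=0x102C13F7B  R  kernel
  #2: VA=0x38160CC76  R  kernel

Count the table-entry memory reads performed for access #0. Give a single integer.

Walk each access:
#0 VA=0x102C13F7B (r,kernel):
  [0] read 0x17 idx=4: raw=0x1A007 flags P=1 W=1 U=1 S=0
  [1] read 0x1A idx=22: raw=0x1C007 flags P=1 W=1 U=1 S=0
  [2] read 0x1C idx=19: raw=0x1E007 flags P=1 W=1 U=1 S=0
  ⇒ phys 0x1EF7B  [3 reads]
#1 VA=0x102C13F7B (r,kernel):
  TLB hit vpn=0x102C13 → PA=0x1EF7B
#2 VA=0x38160CC76 (r,kernel):
  [0] read 0x17 idx=14: raw=0x20007 flags P=1 W=1 U=1 S=0
  [1] read 0x20 idx=11: raw=0x22007 flags P=1 W=1 U=1 S=0
  [2] read 0x22 idx=12: raw=0x24007 flags P=1 W=1 U=1 S=0
  ⇒ phys 0x24C76  [3 reads]

Entries read for #0: 3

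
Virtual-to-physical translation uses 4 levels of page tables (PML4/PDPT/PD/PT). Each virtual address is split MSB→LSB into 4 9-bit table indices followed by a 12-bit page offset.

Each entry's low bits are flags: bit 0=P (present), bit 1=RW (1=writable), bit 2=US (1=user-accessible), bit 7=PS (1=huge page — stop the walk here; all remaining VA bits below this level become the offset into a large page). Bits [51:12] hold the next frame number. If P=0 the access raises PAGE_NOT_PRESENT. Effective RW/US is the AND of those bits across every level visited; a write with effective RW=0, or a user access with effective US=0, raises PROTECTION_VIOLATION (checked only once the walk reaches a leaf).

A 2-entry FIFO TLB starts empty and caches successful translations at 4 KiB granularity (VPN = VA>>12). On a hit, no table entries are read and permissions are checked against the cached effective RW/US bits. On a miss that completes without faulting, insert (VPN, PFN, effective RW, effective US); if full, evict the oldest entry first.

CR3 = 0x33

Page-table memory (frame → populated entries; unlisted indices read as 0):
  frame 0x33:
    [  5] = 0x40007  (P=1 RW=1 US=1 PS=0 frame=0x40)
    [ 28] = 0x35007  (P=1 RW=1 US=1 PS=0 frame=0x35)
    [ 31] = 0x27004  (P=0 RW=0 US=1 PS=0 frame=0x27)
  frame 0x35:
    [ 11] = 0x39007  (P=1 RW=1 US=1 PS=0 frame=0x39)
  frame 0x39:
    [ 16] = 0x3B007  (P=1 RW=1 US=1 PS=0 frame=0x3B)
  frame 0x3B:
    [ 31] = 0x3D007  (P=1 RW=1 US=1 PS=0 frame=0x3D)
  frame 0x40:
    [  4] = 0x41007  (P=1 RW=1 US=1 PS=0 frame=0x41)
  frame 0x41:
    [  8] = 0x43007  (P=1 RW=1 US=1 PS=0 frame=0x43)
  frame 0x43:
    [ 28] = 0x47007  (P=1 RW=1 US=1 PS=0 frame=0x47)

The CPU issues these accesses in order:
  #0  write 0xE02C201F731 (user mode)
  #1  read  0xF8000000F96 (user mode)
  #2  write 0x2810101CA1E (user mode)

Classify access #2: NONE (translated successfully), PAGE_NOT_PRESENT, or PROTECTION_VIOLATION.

Trace:
#0 VA=0xE02C201F731 (w,user):
  lvl0: tbl 0x33, slot 28 ⇒ 0x35007 (P1/RW1/US1/PS0)
  lvl1: tbl 0x35, slot 11 ⇒ 0x39007 (P1/RW1/US1/PS0)
  lvl2: tbl 0x39, slot 16 ⇒ 0x3B007 (P1/RW1/US1/PS0)
  lvl3: tbl 0x3B, slot 31 ⇒ 0x3D007 (P1/RW1/US1/PS0)
  ⇒ phys 0x3D731  [4 reads]
#1 VA=0xF8000000F96 (r,user):
  lvl0: tbl 0x33, slot 31 ⇒ 0x27004 (P0/RW0/US1/PS0)
  ⇒ fault: PAGE_NOT_PRESENT  — 1 lookups
#2 VA=0x2810101CA1E (w,user):
  lvl0: tbl 0x33, slot 5 ⇒ 0x40007 (P1/RW1/US1/PS0)
  lvl1: tbl 0x40, slot 4 ⇒ 0x41007 (P1/RW1/US1/PS0)
  lvl2: tbl 0x41, slot 8 ⇒ 0x43007 (P1/RW1/US1/PS0)
  lvl3: tbl 0x43, slot 28 ⇒ 0x47007 (P1/RW1/US1/PS0)
  ⇒ phys 0x47A1E  [4 reads]

Access #2 fault: NONE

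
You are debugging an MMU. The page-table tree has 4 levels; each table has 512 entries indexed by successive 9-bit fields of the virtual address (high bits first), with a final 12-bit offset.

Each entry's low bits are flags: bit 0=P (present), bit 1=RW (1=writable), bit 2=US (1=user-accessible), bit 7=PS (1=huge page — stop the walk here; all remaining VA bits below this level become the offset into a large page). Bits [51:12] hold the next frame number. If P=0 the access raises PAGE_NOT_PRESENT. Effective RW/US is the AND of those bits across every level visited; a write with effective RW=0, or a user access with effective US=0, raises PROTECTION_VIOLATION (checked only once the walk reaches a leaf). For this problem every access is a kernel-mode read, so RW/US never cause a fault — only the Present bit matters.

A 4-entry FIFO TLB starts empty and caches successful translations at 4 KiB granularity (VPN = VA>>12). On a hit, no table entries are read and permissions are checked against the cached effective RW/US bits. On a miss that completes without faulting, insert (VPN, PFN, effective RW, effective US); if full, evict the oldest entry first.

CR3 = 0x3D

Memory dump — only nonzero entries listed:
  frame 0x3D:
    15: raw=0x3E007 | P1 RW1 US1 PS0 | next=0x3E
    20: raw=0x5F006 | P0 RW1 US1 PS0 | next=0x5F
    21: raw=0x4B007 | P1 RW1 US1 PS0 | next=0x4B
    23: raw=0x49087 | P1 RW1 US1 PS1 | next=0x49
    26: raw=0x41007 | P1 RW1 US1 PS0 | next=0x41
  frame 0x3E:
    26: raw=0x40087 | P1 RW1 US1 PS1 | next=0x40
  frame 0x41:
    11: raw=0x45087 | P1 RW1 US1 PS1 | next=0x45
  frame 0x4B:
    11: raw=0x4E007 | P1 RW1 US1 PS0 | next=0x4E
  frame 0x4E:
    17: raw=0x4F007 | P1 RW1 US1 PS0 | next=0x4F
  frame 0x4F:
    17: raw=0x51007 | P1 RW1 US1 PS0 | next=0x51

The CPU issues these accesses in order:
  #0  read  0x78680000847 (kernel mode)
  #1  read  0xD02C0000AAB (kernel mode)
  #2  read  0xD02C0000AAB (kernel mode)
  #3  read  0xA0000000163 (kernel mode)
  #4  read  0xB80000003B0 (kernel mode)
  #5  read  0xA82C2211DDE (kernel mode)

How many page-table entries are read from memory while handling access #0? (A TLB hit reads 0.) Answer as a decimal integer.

Per-access translation:
#0 VA=0x78680000847 (r,kernel):
  lvl0: tbl 0x3D, slot 15 ⇒ 0x3E007 (P1/RW1/US1/PS0)
  lvl1: tbl 0x3E, slot 26 ⇒ 0x40087 (P1/RW1/US1/PS1)
  ✓ 0x40847 (huge @L1)  — 2 lookups
#1 VA=0xD02C0000AAB (r,kernel):
  lvl0: tbl 0x3D, slot 26 ⇒ 0x41007 (P1/RW1/US1/PS0)
  lvl1: tbl 0x41, slot 11 ⇒ 0x45087 (P1/RW1/US1/PS1)
  ✓ 0x45AAB (huge @L1)  — 2 lookups
#2 VA=0xD02C0000AAB (r,kernel):
  TLB hit vpn=0xD02C0000 → PA=0x45AAB
#3 VA=0xA0000000163 (r,kernel):
  lvl0: tbl 0x3D, slot 20 ⇒ 0x5F006 (P0/RW1/US1/PS0)
  ⇒ fault: PAGE_NOT_PRESENT  — 1 lookups
#4 VA=0xB80000003B0 (r,kernel):
  lvl0: tbl 0x3D, slot 23 ⇒ 0x49087 (P1/RW1/US1/PS1)
  ✓ 0x493B0 (huge @L0)  — 1 lookups
#5 VA=0xA82C2211DDE (r,kernel):
  lvl0: tbl 0x3D, slot 21 ⇒ 0x4B007 (P1/RW1/US1/PS0)
  lvl1: tbl 0x4B, slot 11 ⇒ 0x4E007 (P1/RW1/US1/PS0)
  lvl2: tbl 0x4E, slot 17 ⇒ 0x4F007 (P1/RW1/US1/PS0)
  lvl3: tbl 0x4F, slot 17 ⇒ 0x51007 (P1/RW1/US1/PS0)
  ✓ 0x51DDE  — 4 lookups

Entries read for #0: 2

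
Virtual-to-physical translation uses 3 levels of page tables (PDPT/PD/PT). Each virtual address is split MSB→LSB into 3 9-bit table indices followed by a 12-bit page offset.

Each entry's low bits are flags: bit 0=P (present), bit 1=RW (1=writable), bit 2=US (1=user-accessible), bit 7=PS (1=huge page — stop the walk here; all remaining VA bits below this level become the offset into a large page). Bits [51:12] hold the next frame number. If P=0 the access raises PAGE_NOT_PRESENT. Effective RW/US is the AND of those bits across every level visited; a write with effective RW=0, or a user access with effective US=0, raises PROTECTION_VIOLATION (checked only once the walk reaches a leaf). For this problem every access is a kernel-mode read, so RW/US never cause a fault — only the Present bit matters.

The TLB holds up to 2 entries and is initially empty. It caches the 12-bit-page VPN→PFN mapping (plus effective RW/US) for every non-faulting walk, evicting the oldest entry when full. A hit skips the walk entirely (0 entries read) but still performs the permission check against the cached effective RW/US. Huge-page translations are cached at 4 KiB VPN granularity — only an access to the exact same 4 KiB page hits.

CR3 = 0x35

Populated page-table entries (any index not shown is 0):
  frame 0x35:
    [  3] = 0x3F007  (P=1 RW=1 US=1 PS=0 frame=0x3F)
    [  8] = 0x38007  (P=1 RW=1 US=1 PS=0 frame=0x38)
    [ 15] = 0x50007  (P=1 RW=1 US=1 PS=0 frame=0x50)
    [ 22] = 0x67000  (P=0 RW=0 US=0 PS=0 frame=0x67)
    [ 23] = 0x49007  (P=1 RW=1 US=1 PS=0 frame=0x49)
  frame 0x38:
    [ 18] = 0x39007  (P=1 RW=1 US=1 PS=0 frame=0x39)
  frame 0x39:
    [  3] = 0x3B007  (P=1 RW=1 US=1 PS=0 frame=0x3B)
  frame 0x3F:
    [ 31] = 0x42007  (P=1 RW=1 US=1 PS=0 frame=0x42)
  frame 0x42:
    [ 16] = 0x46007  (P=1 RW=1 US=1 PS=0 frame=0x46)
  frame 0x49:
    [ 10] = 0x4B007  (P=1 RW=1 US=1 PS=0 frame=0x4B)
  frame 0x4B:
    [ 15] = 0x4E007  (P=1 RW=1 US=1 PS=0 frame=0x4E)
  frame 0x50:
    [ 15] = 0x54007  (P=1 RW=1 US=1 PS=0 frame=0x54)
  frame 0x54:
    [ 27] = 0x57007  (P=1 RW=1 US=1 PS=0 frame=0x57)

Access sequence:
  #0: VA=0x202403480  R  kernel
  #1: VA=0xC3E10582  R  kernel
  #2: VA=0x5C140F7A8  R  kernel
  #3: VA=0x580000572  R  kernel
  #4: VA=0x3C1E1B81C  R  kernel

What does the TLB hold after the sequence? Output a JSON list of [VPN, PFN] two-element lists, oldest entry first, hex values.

Trace:
#0 VA=0x202403480 (r,kernel):
  [0] read 0x35 idx=8: raw=0x38007 flags P=1 W=1 U=1 S=0
  [1] read 0x38 idx=18: raw=0x39007 flags P=1 W=1 U=1 S=0
  [2] read 0x39 idx=3: raw=0x3B007 flags P=1 W=1 U=1 S=0
  ⇒ phys 0x3B480  [3 reads]
#1 VA=0xC3E10582 (r,kernel):
  [0] read 0x35 idx=3: raw=0x3F007 flags P=1 W=1 U=1 S=0
  [1] read 0x3F idx=31: raw=0x42007 flags P=1 W=1 U=1 S=0
  [2] read 0x42 idx=16: raw=0x46007 flags P=1 W=1 U=1 S=0
  ⇒ phys 0x46582  [3 reads]
#2 VA=0x5C140F7A8 (r,kernel):
  [0] read 0x35 idx=23: raw=0x49007 flags P=1 W=1 U=1 S=0
  [1] read 0x49 idx=10: raw=0x4B007 flags P=1 W=1 U=1 S=0
  [2] read 0x4B idx=15: raw=0x4E007 flags P=1 W=1 U=1 S=0
  ⇒ phys 0x4E7A8  [3 reads]
#3 VA=0x580000572 (r,kernel):
  [0] read 0x35 idx=22: raw=0x67000 flags P=0 W=0 U=0 S=0
  → PAGE_NOT_PRESENT  (1 entries read)
#4 VA=0x3C1E1B81C (r,kernel):
  [0] read 0x35 idx=15: raw=0x50007 flags P=1 W=1 U=1 S=0
  [1] read 0x50 idx=15: raw=0x54007 flags P=1 W=1 U=1 S=0
  [2] read 0x54 idx=27: raw=0x57007 flags P=1 W=1 U=1 S=0
  ⇒ phys 0x5781C  [3 reads]

TLB: [["0x5C140F", "0x4E"], ["0x3C1E1B", "0x57"]]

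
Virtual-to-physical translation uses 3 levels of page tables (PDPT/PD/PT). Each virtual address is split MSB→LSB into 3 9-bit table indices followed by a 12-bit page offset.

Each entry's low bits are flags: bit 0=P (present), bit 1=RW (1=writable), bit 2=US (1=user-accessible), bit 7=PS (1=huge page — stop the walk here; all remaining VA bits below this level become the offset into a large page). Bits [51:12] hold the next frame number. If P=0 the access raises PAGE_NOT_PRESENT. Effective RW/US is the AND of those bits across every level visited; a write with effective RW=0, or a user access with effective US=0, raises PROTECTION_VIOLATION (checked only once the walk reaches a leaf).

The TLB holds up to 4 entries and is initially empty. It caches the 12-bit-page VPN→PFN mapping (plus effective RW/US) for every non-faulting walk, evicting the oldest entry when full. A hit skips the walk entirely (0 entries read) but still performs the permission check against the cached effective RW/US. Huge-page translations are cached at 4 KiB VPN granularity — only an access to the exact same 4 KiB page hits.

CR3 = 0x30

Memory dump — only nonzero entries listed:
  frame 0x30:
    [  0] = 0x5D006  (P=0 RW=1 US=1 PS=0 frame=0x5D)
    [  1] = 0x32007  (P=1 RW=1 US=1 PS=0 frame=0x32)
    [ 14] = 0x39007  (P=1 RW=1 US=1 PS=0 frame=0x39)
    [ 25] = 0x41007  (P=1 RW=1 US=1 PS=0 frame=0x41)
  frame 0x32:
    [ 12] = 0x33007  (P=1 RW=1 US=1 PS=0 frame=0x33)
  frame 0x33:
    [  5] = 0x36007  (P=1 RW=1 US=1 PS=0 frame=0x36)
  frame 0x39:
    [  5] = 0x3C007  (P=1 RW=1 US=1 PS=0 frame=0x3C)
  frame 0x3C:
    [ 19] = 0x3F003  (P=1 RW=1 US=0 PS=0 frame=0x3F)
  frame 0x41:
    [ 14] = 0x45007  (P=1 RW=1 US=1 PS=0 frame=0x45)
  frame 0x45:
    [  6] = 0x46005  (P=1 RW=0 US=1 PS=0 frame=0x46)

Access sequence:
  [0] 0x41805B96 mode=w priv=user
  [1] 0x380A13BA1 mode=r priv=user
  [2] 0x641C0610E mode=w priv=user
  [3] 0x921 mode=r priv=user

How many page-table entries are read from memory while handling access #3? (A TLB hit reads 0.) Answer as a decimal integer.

Per-access translation:
#0 VA=0x41805B96 (w,user):
  L0: frame=0x30 idx=1 entry=0x32007 [P=1 RW=1 US=1 PS=0]
  L1: frame=0x32 idx=12 entry=0x33007 [P=1 RW=1 US=1 PS=0]
  L2: frame=0x33 idx=5 entry=0x36007 [P=1 RW=1 US=1 PS=0]
  ⇒ phys 0x36B96  [3 reads]
#1 VA=0x380A13BA1 (r,user):
  L0: frame=0x30 idx=14 entry=0x39007 [P=1 RW=1 US=1 PS=0]
  L1: frame=0x39 idx=5 entry=0x3C007 [P=1 RW=1 US=1 PS=0]
  L2: frame=0x3C idx=19 entry=0x3F003 [P=1 RW=1 US=0 PS=0]
  → PROTECTION_VIOLATION  (3 entries read)
#2 VA=0x641C0610E (w,user):
  L0: frame=0x30 idx=25 entry=0x41007 [P=1 RW=1 US=1 PS=0]
  L1: frame=0x41 idx=14 entry=0x45007 [P=1 RW=1 US=1 PS=0]
  L2: frame=0x45 idx=6 entry=0x46005 [P=1 RW=0 US=1 PS=0]
  → PROTECTION_VIOLATION  (3 entries read)
#3 VA=0x921 (r,user):
  L0: frame=0x30 idx=0 entry=0x5D006 [P=0 RW=1 US=1 PS=0]
  → PAGE_NOT_PRESENT  (1 entries read)

Entries read for #3: 1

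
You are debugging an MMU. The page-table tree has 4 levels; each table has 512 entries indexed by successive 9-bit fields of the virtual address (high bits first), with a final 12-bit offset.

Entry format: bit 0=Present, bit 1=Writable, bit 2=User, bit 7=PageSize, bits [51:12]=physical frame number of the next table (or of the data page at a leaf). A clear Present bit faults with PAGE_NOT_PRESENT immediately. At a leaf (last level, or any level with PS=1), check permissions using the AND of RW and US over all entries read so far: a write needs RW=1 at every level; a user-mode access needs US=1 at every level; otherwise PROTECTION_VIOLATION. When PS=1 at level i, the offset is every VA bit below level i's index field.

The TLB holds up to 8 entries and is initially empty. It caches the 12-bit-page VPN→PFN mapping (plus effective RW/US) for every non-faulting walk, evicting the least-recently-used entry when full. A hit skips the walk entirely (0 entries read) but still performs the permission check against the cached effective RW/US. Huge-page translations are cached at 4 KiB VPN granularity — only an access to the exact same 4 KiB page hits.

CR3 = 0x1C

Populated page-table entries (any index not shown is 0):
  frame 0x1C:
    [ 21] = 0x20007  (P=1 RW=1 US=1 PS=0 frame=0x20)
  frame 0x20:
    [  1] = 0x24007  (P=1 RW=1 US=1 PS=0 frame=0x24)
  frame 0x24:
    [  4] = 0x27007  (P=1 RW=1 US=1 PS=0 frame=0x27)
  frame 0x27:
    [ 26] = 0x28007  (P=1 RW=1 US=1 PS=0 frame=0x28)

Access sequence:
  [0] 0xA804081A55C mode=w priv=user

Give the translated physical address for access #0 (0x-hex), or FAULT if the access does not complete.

Walk each access:
#0 VA=0xA804081A55C (w,user):
  L0 @0x1C[21] → 0x20007  P=1,RW=1,US=1,PS=0
  L1 @0x20[1] → 0x24007  P=1,RW=1,US=1,PS=0
  L2 @0x24[4] → 0x27007  P=1,RW=1,US=1,PS=0
  L3 @0x27[26] → 0x28007  P=1,RW=1,US=1,PS=0
  ⇒ phys 0x2855C  [4 reads]

Access #0 PA: 0x2855C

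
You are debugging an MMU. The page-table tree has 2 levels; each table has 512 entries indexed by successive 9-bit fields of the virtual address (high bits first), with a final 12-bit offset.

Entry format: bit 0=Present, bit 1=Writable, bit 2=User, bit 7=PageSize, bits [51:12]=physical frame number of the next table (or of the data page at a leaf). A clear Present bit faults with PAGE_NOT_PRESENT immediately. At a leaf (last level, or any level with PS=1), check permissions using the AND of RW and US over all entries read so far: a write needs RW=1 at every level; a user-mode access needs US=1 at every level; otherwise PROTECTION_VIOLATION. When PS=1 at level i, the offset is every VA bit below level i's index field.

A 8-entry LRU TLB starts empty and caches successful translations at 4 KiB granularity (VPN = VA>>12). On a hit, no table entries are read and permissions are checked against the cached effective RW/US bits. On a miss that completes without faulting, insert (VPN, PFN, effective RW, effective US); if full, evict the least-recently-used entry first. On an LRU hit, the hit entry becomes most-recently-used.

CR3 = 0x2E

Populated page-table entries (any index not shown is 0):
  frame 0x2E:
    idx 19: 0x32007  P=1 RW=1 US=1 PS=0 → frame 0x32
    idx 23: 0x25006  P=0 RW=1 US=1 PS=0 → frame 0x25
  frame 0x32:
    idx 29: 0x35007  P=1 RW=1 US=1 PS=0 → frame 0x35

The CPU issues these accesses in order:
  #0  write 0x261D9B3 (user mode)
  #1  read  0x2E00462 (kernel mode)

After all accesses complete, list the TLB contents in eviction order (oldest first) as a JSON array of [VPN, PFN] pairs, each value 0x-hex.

Trace:
#0 VA=0x261D9B3 (w,user):
  [0] read 0x2E idx=19: raw=0x32007 flags P=1 W=1 U=1 S=0
  [1] read 0x32 idx=29: raw=0x35007 flags P=1 W=1 U=1 S=0
  → PA=0x359B3  (2 entries read)
#1 VA=0x2E00462 (r,kernel):
  [0] read 0x2E idx=23: raw=0x25006 flags P=0 W=1 U=1 S=0
  ✗ PAGE_NOT_PRESENT  [1 reads]

TLB: [["0x261D", "0x35"]]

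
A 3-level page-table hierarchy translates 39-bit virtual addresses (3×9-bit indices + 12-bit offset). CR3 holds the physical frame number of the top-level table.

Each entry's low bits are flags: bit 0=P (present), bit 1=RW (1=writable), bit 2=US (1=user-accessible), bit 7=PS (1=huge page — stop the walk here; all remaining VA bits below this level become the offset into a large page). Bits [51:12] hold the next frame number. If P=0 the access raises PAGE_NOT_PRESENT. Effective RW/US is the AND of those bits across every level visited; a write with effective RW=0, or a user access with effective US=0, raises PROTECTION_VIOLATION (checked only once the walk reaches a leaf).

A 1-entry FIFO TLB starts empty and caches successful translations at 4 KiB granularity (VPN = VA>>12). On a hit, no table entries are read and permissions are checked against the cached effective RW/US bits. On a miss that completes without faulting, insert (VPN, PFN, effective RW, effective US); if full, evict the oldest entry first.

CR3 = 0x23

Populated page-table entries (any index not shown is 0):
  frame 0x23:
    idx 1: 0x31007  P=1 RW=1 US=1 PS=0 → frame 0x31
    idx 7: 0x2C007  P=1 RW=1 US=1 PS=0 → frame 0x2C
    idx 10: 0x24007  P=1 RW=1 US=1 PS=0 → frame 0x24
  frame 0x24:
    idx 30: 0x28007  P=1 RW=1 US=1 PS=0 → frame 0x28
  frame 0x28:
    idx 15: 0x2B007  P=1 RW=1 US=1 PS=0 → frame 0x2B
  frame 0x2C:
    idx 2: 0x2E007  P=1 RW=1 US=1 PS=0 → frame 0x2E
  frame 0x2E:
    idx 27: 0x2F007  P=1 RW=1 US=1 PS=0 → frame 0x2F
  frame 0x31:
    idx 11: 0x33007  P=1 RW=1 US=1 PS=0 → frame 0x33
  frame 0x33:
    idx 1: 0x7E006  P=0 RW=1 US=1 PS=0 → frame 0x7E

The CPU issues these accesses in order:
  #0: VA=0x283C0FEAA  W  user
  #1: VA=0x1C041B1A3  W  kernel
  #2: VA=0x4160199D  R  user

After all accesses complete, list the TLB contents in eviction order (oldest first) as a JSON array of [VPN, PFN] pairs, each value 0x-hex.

Trace:
#0 VA=0x283C0FEAA (w,user):
  [0] read 0x23 idx=10: raw=0x24007 flags P=1 W=1 U=1 S=0
  [1] read 0x24 idx=30: raw=0x28007 flags P=1 W=1 U=1 S=0
  [2] read 0x28 idx=15: raw=0x2B007 flags P=1 W=1 U=1 S=0
  → PA=0x2BEAA  (3 entries read)
#1 VA=0x1C041B1A3 (w,kernel):
  [0] read 0x23 idx=7: raw=0x2C007 flags P=1 W=1 U=1 S=0
  [1] read 0x2C idx=2: raw=0x2E007 flags P=1 W=1 U=1 S=0
  [2] read 0x2E idx=27: raw=0x2F007 flags P=1 W=1 U=1 S=0
  → PA=0x2F1A3  (3 entries read)
#2 VA=0x4160199D (r,user):
  [0] read 0x23 idx=1: raw=0x31007 flags P=1 W=1 U=1 S=0
  [1] read 0x31 idx=11: raw=0x33007 flags P=1 W=1 U=1 S=0
  [2] read 0x33 idx=1: raw=0x7E006 flags P=0 W=1 U=1 S=0
  → PAGE_NOT_PRESENT  (3 entries read)

TLB: [["0x1C041B", "0x2F"]]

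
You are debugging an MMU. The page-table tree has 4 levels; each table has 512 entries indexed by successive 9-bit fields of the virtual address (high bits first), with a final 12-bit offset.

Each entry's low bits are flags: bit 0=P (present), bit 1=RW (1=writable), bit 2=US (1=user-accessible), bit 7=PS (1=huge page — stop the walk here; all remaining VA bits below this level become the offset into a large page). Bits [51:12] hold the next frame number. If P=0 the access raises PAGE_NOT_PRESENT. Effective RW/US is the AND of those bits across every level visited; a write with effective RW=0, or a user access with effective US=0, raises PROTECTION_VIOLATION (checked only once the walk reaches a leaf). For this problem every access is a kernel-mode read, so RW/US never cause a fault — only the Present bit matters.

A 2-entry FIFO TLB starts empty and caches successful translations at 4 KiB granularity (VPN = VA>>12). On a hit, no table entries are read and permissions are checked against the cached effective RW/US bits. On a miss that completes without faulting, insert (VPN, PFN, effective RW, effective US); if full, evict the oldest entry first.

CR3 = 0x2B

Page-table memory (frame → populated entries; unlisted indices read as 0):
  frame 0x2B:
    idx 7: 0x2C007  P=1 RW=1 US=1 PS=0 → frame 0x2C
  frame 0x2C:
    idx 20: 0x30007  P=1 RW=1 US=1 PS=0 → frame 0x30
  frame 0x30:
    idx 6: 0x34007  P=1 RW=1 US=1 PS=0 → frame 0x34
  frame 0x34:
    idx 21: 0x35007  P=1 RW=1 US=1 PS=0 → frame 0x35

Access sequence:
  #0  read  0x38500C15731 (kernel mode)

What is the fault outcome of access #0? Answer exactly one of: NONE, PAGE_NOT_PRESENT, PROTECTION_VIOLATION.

Trace:
#0 VA=0x38500C15731 (r,kernel):
  L0: frame=0x2B idx=7 entry=0x2C007 [P=1 RW=1 US=1 PS=0]
  L1: frame=0x2C idx=20 entry=0x30007 [P=1 RW=1 US=1 PS=0]
  L2: frame=0x30 idx=6 entry=0x34007 [P=1 RW=1 US=1 PS=0]
  L3: frame=0x34 idx=21 entry=0x35007 [P=1 RW=1 US=1 PS=0]
  ✓ 0x35731  — 4 lookups

Access #0 fault: NONE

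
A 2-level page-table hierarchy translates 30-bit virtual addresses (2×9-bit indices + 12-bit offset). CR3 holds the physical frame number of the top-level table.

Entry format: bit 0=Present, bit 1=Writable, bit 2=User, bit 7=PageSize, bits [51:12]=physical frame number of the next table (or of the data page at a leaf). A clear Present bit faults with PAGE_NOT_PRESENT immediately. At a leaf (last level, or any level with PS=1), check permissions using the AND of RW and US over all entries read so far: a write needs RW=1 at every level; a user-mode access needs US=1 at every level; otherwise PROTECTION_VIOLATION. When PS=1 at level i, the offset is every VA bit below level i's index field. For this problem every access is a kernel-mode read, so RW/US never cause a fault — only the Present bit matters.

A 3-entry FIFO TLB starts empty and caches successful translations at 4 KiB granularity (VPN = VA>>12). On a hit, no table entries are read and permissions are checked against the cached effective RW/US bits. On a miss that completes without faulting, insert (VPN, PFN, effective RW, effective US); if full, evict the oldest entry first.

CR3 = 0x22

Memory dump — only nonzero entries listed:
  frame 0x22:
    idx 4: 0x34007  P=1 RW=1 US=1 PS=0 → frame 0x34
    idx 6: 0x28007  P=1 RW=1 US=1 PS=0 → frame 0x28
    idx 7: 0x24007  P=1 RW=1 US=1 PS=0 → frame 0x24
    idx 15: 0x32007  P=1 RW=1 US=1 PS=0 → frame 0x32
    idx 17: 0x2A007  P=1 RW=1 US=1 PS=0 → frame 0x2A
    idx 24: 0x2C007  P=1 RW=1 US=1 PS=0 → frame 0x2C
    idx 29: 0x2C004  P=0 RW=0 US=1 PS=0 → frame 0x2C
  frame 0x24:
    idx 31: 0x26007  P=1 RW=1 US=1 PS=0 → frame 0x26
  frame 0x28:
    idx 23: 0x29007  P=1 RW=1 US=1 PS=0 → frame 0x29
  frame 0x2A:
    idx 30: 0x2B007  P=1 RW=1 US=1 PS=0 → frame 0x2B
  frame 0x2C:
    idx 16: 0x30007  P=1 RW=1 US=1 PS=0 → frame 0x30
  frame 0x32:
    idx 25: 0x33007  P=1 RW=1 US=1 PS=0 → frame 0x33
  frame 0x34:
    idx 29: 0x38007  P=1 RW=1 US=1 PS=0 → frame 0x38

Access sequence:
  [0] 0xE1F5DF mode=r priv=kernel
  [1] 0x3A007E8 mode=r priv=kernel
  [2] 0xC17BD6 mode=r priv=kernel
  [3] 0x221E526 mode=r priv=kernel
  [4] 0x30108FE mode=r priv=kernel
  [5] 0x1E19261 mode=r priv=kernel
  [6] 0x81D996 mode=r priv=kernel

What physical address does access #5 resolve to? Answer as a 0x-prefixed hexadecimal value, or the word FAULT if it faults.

Walk each access:
#0 VA=0xE1F5DF (r,kernel):
  L0 @0x22[7] → 0x24007  P=1,RW=1,US=1,PS=0
  L1 @0x24[31] → 0x26007  P=1,RW=1,US=1,PS=0
  ⇒ phys 0x265DF  [2 reads]
#1 VA=0x3A007E8 (r,kernel):
  L0 @0x22[29] → 0x2C004  P=0,RW=0,US=1,PS=0
  → PAGE_NOT_PRESENT  (1 entries read)
#2 VA=0xC17BD6 (r,kernel):
  L0 @0x22[6] → 0x28007  P=1,RW=1,US=1,PS=0
  L1 @0x28[23] → 0x29007  P=1,RW=1,US=1,PS=0
  ⇒ phys 0x29BD6  [2 reads]
#3 VA=0x221E526 (r,kernel):
  L0 @0x22[17] → 0x2A007  P=1,RW=1,US=1,PS=0
  L1 @0x2A[30] → 0x2B007  P=1,RW=1,US=1,PS=0
  ⇒ phys 0x2B526  [2 reads]
#4 VA=0x30108FE (r,kernel):
  L0 @0x22[24] → 0x2C007  P=1,RW=1,US=1,PS=0
  L1 @0x2C[16] → 0x30007  P=1,RW=1,US=1,PS=0
  ⇒ phys 0x308FE  [2 reads]
#5 VA=0x1E19261 (r,kernel):
  L0 @0x22[15] → 0x32007  P=1,RW=1,US=1,PS=0
  L1 @0x32[25] → 0x33007  P=1,RW=1,US=1,PS=0
  ⇒ phys 0x33261  [2 reads]
#6 VA=0x81D996 (r,kernel):
  L0 @0x22[4] → 0x34007  P=1,RW=1,US=1,PS=0
  L1 @0x34[29] → 0x38007  P=1,RW=1,US=1,PS=0
  ⇒ phys 0x38996  [2 reads]

Access #5 PA: 0x33261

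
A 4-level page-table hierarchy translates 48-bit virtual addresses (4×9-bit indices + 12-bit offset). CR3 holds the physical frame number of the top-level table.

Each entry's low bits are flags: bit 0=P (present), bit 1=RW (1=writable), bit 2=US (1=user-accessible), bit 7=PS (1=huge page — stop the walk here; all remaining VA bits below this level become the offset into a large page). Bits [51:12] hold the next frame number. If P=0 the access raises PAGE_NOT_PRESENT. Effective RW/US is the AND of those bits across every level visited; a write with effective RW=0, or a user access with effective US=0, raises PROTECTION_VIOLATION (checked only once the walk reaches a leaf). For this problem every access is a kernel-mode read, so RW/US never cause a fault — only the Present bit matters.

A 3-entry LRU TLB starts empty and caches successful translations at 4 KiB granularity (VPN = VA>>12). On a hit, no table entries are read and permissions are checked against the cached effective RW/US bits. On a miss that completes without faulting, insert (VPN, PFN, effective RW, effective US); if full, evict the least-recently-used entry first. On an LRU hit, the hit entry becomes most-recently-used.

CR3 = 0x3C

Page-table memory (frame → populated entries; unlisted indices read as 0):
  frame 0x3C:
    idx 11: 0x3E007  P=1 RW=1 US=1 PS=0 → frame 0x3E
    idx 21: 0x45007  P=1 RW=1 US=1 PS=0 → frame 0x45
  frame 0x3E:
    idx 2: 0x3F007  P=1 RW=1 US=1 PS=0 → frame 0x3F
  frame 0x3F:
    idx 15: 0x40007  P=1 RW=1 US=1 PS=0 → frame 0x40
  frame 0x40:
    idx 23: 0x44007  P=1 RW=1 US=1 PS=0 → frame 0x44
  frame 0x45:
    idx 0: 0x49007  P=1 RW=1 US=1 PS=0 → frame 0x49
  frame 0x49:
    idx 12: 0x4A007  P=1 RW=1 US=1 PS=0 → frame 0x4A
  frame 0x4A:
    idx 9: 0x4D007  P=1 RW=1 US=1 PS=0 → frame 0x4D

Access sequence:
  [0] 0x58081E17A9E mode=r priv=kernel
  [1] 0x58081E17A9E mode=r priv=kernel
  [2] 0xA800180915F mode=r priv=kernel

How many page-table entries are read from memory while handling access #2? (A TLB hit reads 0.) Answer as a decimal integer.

Trace:
#0 VA=0x58081E17A9E (r,kernel):
  L0: frame=0x3C idx=11 entry=0x3E007 [P=1 RW=1 US=1 PS=0]
  L1: frame=0x3E idx=2 entry=0x3F007 [P=1 RW=1 US=1 PS=0]
  L2: frame=0x3F idx=15 entry=0x40007 [P=1 RW=1 US=1 PS=0]
  L3: frame=0x40 idx=23 entry=0x44007 [P=1 RW=1 US=1 PS=0]
  ✓ 0x44A9E  — 4 lookups
#1 VA=0x58081E17A9E (r,kernel):
  TLB hit vpn=0x58081E17 → PA=0x44A9E
#2 VA=0xA800180915F (r,kernel):
  L0: frame=0x3C idx=21 entry=0x45007 [P=1 RW=1 US=1 PS=0]
  L1: frame=0x45 idx=0 entry=0x49007 [P=1 RW=1 US=1 PS=0]
  L2: frame=0x49 idx=12 entry=0x4A007 [P=1 RW=1 US=1 PS=0]
  L3: frame=0x4A idx=9 entry=0x4D007 [P=1 RW=1 US=1 PS=0]
  ✓ 0x4D15F  — 4 lookups

Entries read for #2: 4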